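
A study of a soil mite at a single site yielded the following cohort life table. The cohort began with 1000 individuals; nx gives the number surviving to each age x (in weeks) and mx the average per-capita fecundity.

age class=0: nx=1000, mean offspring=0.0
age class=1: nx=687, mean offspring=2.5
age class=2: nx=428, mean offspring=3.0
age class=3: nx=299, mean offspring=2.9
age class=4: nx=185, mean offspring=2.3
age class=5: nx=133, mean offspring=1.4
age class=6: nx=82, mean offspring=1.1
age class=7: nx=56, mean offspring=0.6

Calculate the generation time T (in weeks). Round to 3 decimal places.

2.236

lx = nx/n0 = nx/1000: 1, 0.687, 0.428, 0.299, 0.185, 0.133, 0.082, 0.056
lx·mx: 0, 1.7175, 1.284, 0.8671, 0.4255, 0.1862, 0.0902, 0.0336 → R0 = 4.6041
x·lx·mx: 0, 1.7175, 2.568, 2.6013, 1.702, 0.931, 0.5412, 0.2352 → Σ = 10.2962
T = 10.2962 / 4.6041 = 2.236311… → 2.236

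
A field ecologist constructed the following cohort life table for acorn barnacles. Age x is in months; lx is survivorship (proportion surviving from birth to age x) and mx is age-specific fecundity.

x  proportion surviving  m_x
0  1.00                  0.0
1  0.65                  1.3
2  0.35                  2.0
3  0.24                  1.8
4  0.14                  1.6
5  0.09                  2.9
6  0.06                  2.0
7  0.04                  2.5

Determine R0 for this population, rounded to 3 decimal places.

2.682

lx·mx by age: 0, 0.845, 0.7, 0.432, 0.224, 0.261, 0.12, 0.1
R0 = Σ lx·mx = 2.682 → 2.682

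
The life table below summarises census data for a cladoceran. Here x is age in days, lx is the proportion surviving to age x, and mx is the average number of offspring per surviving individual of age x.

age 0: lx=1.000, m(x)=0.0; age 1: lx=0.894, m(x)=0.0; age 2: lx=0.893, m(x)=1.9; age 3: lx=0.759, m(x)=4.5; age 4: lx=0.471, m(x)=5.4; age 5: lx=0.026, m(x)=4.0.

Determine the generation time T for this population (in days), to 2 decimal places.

lx·mx: 0, 0, 1.6967, 3.4155, 2.5434, 0.104 → R0 = 7.7596
x·lx·mx: 0, 0, 3.3934, 10.2465, 10.1736, 0.52 → Σ = 24.3335
T = 24.3335 / 7.7596 = 3.135922… → 3.14

3.14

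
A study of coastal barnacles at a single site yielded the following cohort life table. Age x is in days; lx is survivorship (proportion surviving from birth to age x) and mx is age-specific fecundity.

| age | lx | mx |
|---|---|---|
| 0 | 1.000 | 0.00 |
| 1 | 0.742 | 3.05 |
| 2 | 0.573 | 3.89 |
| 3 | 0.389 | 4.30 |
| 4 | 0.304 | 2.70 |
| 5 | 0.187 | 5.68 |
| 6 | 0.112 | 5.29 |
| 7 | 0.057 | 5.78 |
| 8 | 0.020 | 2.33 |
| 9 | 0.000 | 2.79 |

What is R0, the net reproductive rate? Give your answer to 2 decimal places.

lx·mx by age: 0, 2.2631, 2.22897, 1.6727, 0.8208, 1.06216, 0.59248, 0.32946, 0.0466, 0
R0 = Σ lx·mx = 9.01627 → 9.02

9.02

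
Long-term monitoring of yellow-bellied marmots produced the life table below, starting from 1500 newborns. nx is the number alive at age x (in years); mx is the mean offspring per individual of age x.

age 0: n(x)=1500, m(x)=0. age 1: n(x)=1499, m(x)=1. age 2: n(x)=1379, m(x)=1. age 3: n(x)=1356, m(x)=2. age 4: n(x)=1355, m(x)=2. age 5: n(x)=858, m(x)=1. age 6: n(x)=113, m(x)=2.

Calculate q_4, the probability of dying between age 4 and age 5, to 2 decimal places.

lx = nx/n0 = nx/1500: 1, 0.99933…, 0.91933…, 0.904, 0.90333…, 0.572, 0.07533…
q_4 = (l_4 − l_5) / l_4 = (0.903333… − 0.572) / 0.903333…
     = 0.331333… / 0.903333… = 0.36679… → 0.37

0.37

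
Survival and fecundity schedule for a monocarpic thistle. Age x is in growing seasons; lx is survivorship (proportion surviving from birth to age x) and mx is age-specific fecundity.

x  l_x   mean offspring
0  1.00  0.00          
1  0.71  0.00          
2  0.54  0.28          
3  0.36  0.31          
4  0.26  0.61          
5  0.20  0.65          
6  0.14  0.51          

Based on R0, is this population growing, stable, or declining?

R0 = Σ lx·mx = 0 + 0 + 0.1512 + 0.1116 + 0.1586 + 0.13 + 0.0714 = 0.6228
R0 < 1, so the population is declining.

declining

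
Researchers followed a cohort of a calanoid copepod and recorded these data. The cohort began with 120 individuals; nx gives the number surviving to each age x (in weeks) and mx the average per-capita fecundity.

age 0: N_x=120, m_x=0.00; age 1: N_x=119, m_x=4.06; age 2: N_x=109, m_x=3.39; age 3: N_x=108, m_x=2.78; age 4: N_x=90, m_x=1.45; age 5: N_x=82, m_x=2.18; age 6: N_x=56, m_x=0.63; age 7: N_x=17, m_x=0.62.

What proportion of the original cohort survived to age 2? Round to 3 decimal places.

0.908

l_2 = n_2/n_0 = 109/120 = 0.908333… → 0.908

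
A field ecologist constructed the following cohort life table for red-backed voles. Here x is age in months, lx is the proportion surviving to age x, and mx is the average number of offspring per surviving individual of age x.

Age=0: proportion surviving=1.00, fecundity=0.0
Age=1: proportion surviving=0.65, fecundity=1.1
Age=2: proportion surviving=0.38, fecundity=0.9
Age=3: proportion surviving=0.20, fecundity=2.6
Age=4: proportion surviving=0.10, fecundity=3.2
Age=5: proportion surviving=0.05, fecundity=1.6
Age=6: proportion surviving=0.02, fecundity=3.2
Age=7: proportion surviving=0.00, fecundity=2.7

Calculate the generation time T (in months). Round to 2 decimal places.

lx·mx: 0, 0.715, 0.342, 0.52, 0.32, 0.08, 0.064, 0 → R0 = 2.041
x·lx·mx: 0, 0.715, 0.684, 1.56, 1.28, 0.4, 0.384, 0 → Σ = 5.023
T = 5.023 / 2.041 = 2.461049… → 2.46

2.46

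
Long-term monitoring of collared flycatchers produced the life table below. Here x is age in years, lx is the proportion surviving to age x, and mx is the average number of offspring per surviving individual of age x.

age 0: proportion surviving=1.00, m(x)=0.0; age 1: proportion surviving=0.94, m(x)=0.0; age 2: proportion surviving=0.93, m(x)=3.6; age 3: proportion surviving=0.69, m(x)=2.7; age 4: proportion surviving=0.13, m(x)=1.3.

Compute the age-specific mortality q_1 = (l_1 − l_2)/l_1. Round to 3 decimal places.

0.011

q_1 = (l_1 − l_2) / l_1 = (0.94 − 0.93) / 0.94
     = 0.01 / 0.94 = 0.010638… → 0.011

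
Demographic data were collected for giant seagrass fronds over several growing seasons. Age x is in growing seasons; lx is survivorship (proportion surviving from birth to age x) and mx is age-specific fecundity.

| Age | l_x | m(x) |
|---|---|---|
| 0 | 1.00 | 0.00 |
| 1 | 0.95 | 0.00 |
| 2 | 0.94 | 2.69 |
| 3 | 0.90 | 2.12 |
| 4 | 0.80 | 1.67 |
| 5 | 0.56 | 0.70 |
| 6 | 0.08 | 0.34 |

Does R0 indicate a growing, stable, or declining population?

R0 = Σ lx·mx = 0 + 0 + 2.5286 + 1.908 + 1.336 + 0.392 + 0.0272 = 6.1918
R0 > 1, so the population is growing.

growing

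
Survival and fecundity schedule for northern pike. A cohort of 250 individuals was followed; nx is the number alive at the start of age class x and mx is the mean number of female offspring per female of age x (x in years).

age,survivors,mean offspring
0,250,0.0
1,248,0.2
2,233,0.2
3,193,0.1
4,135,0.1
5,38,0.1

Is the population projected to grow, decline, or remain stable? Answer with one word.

declining

lx = nx/n0 = nx/250: 1, 0.992, 0.932, 0.772, 0.54, 0.152
R0 = Σ lx·mx = 0 + 0.1984 + 0.1864 + 0.0772 + 0.054 + 0.0152 = 0.5312
R0 < 1, so the population is declining.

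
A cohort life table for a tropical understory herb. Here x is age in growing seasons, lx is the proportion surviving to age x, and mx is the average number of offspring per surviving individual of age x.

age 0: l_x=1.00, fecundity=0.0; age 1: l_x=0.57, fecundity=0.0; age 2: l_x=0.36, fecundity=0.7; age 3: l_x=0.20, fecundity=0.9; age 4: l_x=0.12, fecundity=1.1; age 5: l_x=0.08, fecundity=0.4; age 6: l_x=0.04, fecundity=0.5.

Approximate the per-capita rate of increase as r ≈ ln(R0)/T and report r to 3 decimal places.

R0 = Σ lx·mx = 0 + 0 + 0.252 + 0.18 + 0.132 + 0.032 + 0.02 = 0.616
Σ x·lx·mx = 1.852; T = 1.852/0.616 = 3.00649…
r ≈ ln(R0)/T = ln(0.616)/3.00649… = -0.16115… → -0.161

-0.161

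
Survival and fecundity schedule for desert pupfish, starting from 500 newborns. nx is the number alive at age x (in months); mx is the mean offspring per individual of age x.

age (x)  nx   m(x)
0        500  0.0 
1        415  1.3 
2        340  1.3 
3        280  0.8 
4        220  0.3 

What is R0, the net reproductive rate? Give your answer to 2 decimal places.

lx = nx/n0 = nx/500: 1, 0.83, 0.68, 0.56, 0.44
lx·mx by age: 0, 1.079, 0.884, 0.448, 0.132
R0 = Σ lx·mx = 2.543 → 2.54

2.54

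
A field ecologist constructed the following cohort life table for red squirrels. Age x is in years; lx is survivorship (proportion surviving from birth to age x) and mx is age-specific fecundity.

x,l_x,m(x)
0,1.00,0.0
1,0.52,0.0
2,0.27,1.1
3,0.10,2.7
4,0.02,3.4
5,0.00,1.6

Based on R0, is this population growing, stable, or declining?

declining

R0 = Σ lx·mx = 0 + 0 + 0.297 + 0.27 + 0.068 + 0 = 0.635
R0 < 1, so the population is declining.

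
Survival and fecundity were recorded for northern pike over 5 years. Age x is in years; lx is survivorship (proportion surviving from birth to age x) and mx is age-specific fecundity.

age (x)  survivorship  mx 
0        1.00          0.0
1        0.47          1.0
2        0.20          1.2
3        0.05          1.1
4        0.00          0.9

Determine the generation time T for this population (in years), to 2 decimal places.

lx·mx: 0, 0.47, 0.24, 0.055, 0 → R0 = 0.765
x·lx·mx: 0, 0.47, 0.48, 0.165, 0 → Σ = 1.115
T = 1.115 / 0.765 = 1.457516… → 1.46

1.46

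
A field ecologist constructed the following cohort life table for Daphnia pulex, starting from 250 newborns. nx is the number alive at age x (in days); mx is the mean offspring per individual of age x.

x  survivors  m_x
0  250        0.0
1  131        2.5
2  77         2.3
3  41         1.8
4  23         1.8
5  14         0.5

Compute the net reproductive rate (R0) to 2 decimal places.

2.51

lx = nx/n0 = nx/250: 1, 0.524, 0.308, 0.164, 0.092, 0.056
lx·mx by age: 0, 1.31, 0.7084, 0.2952, 0.1656, 0.028
R0 = Σ lx·mx = 2.5072 → 2.51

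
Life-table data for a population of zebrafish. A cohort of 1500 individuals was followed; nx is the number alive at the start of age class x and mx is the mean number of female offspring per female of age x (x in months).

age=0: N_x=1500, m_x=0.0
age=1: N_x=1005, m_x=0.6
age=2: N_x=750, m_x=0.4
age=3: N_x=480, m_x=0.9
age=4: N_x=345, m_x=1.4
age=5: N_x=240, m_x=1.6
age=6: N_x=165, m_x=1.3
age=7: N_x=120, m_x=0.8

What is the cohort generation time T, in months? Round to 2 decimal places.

lx = nx/n0 = nx/1500: 1, 0.67, 0.5, 0.32, 0.23, 0.16, 0.11, 0.08
lx·mx: 0, 0.402, 0.2, 0.288, 0.322, 0.256, 0.143, 0.064 → R0 = 1.675
x·lx·mx: 0, 0.402, 0.4, 0.864, 1.288, 1.28, 0.858, 0.448 → Σ = 5.54
T = 5.54 / 1.675 = 3.307463… → 3.31

3.31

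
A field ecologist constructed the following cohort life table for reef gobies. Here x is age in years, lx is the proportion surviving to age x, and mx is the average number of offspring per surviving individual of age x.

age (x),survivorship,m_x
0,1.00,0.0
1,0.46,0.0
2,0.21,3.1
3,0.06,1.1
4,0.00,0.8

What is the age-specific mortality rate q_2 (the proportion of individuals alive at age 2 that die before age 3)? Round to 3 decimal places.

0.714

q_2 = (l_2 − l_3) / l_2 = (0.21 − 0.06) / 0.21
     = 0.15 / 0.21 = 0.714286… → 0.714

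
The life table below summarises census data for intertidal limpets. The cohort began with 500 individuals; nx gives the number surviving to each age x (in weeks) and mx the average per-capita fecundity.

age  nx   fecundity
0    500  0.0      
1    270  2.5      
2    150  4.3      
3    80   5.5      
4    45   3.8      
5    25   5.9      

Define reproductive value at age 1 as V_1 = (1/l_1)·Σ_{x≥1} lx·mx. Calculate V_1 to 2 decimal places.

7.70

lx = nx/n0 = nx/500: 1, 0.54, 0.3, 0.16, 0.09, 0.05
lx·mx for x ≥ 1: 1.35, 1.29, 0.88, 0.342, 0.295 → sum = 4.157
V_1 = 4.157 / l_1 = 4.157 / 0.54 = 7.698148… → 7.70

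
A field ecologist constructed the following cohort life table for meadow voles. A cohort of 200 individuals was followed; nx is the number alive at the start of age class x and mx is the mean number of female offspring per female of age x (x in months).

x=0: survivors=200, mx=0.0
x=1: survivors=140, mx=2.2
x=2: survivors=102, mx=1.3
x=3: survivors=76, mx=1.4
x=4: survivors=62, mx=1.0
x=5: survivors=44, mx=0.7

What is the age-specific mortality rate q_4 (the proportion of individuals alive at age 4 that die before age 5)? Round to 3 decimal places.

0.290

lx = nx/n0 = nx/200: 1, 0.7, 0.51, 0.38, 0.31, 0.22
q_4 = (l_4 − l_5) / l_4 = (0.31 − 0.22) / 0.31
     = 0.09 / 0.31 = 0.290323… → 0.290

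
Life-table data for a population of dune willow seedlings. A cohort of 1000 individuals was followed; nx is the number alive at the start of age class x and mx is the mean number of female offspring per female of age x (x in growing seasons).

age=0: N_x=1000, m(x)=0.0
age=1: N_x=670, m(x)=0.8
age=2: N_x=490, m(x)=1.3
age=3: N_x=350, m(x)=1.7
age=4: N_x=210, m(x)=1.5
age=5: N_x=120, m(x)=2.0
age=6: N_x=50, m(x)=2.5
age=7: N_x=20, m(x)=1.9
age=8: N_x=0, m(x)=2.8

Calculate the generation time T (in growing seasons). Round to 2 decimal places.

2.84

lx = nx/n0 = nx/1000: 1, 0.67, 0.49, 0.35, 0.21, 0.12, 0.05, 0.02, 0
lx·mx: 0, 0.536, 0.637, 0.595, 0.315, 0.24, 0.125, 0.038, 0 → R0 = 2.486
x·lx·mx: 0, 0.536, 1.274, 1.785, 1.26, 1.2, 0.75, 0.266, 0 → Σ = 7.071
T = 7.071 / 2.486 = 2.844328… → 2.84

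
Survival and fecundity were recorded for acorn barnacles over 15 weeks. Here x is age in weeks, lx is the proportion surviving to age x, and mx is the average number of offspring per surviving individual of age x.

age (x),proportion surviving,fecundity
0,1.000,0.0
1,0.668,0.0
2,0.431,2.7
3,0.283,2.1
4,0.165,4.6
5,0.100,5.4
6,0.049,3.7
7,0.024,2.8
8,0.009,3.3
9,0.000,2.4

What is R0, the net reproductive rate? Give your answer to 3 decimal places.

lx·mx by age: 0, 0, 1.1637, 0.5943, 0.759, 0.54, 0.1813, 0.0672, 0.0297, 0
R0 = Σ lx·mx = 3.3352 → 3.335

3.335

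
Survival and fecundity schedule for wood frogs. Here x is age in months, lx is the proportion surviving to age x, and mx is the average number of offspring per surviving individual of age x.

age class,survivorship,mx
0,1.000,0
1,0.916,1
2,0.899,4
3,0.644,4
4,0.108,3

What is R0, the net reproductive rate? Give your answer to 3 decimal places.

lx·mx by age: 0, 0.916, 3.596, 2.576, 0.324
R0 = Σ lx·mx = 7.412 → 7.412

7.412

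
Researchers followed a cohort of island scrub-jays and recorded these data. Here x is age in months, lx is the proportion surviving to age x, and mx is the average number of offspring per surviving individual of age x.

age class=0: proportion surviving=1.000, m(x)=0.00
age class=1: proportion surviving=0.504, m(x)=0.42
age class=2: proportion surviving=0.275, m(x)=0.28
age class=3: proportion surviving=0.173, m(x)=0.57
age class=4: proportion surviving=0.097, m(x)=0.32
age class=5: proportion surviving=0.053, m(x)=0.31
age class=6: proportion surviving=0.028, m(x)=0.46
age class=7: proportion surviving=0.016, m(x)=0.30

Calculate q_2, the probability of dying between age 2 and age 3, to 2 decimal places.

q_2 = (l_2 − l_3) / l_2 = (0.275 − 0.173) / 0.275
     = 0.102 / 0.275 = 0.370909… → 0.37

0.37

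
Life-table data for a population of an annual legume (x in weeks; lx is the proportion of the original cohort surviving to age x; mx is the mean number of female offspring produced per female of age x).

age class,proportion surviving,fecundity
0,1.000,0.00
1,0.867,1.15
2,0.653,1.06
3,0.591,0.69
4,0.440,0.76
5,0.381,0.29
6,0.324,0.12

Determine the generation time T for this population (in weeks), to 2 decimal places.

lx·mx: 0, 0.99705, 0.69218, 0.40779, 0.3344, 0.11049, 0.03888 → R0 = 2.58079
x·lx·mx: 0, 0.99705, 1.38436, 1.22337, 1.3376, 0.55245, 0.23328 → Σ = 5.72811
T = 5.72811 / 2.58079 = 2.219518… → 2.22

2.22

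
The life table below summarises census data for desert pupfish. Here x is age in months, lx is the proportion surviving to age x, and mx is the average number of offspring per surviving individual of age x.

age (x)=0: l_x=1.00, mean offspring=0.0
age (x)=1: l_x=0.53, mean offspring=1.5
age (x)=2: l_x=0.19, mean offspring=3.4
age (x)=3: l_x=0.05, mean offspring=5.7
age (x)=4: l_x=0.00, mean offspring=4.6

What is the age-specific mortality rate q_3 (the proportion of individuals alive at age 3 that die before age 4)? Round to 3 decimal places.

q_3 = (l_3 − l_4) / l_3 = (0.05 − 0) / 0.05
     = 0.05 / 0.05 = 1 → 1.000

1.000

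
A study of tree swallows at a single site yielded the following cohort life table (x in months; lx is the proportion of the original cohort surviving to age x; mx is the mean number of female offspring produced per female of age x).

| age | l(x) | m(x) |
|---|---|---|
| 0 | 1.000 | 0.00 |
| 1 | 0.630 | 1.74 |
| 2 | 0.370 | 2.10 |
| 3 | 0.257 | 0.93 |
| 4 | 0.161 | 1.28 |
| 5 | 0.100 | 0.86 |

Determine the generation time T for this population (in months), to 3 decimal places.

lx·mx: 0, 1.0962, 0.777, 0.23901, 0.20608, 0.086 → R0 = 2.40429
x·lx·mx: 0, 1.0962, 1.554, 0.71703, 0.82432, 0.43 → Σ = 4.62155
T = 4.62155 / 2.40429 = 1.92221… → 1.922

1.922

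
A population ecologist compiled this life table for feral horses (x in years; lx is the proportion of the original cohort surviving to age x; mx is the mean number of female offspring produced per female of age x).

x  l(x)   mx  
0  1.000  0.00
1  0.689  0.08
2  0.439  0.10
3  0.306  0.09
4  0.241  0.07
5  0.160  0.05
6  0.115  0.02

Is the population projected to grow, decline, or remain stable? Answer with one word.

declining

R0 = Σ lx·mx = 0 + 0.05512 + 0.0439 + 0.02754 + 0.01687 + 0.008 + 0.0023 = 0.15373
R0 < 1, so the population is declining.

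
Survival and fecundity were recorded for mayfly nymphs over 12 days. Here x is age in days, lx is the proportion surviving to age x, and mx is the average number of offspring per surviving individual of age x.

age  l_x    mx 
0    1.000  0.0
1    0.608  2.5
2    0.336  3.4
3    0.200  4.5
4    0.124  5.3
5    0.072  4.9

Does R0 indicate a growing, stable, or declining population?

R0 = Σ lx·mx = 0 + 1.52 + 1.1424 + 0.9 + 0.6572 + 0.3528 = 4.5724
R0 > 1, so the population is growing.

growing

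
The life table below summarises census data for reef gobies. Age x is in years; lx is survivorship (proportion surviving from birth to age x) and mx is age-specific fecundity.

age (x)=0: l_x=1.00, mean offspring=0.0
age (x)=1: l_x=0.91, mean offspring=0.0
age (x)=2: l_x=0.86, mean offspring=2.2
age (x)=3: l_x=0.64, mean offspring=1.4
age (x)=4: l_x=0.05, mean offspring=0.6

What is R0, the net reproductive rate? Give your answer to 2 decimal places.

2.82

lx·mx by age: 0, 0, 1.892, 0.896, 0.03
R0 = Σ lx·mx = 2.818 → 2.82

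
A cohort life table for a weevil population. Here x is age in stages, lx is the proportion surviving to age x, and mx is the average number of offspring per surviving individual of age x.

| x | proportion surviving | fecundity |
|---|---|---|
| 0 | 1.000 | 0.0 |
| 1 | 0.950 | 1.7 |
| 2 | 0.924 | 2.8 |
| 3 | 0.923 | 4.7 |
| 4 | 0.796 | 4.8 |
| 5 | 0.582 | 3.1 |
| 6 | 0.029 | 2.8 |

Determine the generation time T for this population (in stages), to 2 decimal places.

3.13

lx·mx: 0, 1.615, 2.5872, 4.3381, 3.8208, 1.8042, 0.0812 → R0 = 14.2465
x·lx·mx: 0, 1.615, 5.1744, 13.0143, 15.2832, 9.021, 0.4872 → Σ = 44.5951
T = 44.5951 / 14.2465 = 3.13025… → 3.13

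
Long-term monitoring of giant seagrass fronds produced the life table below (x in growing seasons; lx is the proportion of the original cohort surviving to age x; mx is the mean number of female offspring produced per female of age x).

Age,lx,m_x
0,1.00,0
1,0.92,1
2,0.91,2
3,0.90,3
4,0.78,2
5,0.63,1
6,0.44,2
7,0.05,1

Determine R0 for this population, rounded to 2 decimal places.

8.56

lx·mx by age: 0, 0.92, 1.82, 2.7, 1.56, 0.63, 0.88, 0.05
R0 = Σ lx·mx = 8.56 → 8.56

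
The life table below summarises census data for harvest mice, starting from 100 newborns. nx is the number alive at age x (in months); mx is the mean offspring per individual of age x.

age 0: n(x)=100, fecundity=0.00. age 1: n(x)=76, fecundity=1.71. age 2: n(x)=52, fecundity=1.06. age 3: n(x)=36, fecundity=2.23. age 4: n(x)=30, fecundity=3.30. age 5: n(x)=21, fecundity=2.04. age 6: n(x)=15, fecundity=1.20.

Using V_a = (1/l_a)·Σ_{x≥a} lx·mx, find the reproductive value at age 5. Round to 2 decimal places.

lx = nx/n0 = nx/100: 1, 0.76, 0.52, 0.36, 0.3, 0.21, 0.15
lx·mx for x ≥ 5: 0.4284, 0.18 → sum = 0.6084
V_5 = 0.6084 / l_5 = 0.6084 / 0.21 = 2.897143… → 2.90

2.90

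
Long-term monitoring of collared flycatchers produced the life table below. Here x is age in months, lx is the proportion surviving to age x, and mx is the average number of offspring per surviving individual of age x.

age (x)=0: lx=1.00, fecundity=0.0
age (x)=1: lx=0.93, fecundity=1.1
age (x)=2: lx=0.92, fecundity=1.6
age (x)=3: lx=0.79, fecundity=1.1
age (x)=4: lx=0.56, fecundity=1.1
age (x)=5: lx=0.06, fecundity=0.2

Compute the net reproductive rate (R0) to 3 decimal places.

3.992

lx·mx by age: 0, 1.023, 1.472, 0.869, 0.616, 0.012
R0 = Σ lx·mx = 3.992 → 3.992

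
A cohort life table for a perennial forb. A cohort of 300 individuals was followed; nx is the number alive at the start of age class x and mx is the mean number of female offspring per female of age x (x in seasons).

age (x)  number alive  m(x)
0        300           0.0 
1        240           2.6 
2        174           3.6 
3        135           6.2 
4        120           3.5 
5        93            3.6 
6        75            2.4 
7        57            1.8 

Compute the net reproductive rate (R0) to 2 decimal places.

10.42

lx = nx/n0 = nx/300: 1, 0.8, 0.58, 0.45, 0.4, 0.31, 0.25, 0.19
lx·mx by age: 0, 2.08, 2.088, 2.79, 1.4, 1.116, 0.6, 0.342
R0 = Σ lx·mx = 10.416 → 10.42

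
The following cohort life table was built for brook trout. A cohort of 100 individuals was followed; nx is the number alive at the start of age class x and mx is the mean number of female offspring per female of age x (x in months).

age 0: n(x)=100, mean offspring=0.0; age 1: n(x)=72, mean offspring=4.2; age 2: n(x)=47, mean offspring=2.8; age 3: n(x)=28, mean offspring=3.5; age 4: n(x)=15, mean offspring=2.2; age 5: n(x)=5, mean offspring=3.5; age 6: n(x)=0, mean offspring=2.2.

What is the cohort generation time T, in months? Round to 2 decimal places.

1.85

lx = nx/n0 = nx/100: 1, 0.72, 0.47, 0.28, 0.15, 0.05, 0
lx·mx: 0, 3.024, 1.316, 0.98, 0.33, 0.175, 0 → R0 = 5.825
x·lx·mx: 0, 3.024, 2.632, 2.94, 1.32, 0.875, 0 → Σ = 10.791
T = 10.791 / 5.825 = 1.852532… → 1.85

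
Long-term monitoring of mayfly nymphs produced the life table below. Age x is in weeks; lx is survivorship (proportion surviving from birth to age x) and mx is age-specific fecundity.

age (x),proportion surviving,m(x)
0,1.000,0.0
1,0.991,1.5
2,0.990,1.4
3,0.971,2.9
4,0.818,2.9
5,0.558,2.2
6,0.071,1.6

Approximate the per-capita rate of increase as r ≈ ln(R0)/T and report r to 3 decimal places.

0.726

R0 = Σ lx·mx = 0 + 1.4865 + 1.386 + 2.8159 + 2.3722 + 1.2276 + 0.1136 = 9.4018
Σ x·lx·mx = 29.0146; T = 29.0146/9.4018 = 3.08607…
r ≈ ln(R0)/T = ln(9.4018)/3.08607… = 0.72613… → 0.726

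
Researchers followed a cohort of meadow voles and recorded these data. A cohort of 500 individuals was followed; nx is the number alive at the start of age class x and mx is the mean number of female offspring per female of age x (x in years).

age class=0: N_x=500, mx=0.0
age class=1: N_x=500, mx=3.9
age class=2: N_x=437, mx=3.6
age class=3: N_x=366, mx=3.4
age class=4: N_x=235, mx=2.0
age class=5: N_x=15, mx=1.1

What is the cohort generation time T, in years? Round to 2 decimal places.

lx = nx/n0 = nx/500: 1, 1, 0.874, 0.732, 0.47, 0.03
lx·mx: 0, 3.9, 3.1464, 2.4888, 0.94, 0.033 → R0 = 10.5082
x·lx·mx: 0, 3.9, 6.2928, 7.4664, 3.76, 0.165 → Σ = 21.5842
T = 21.5842 / 10.5082 = 2.054034… → 2.05

2.05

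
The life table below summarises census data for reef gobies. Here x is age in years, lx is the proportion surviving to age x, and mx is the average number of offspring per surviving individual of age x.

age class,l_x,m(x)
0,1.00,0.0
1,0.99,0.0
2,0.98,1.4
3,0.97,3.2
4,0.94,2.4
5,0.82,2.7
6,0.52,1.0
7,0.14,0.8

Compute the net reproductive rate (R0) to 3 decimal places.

lx·mx by age: 0, 0, 1.372, 3.104, 2.256, 2.214, 0.52, 0.112
R0 = Σ lx·mx = 9.578 → 9.578

9.578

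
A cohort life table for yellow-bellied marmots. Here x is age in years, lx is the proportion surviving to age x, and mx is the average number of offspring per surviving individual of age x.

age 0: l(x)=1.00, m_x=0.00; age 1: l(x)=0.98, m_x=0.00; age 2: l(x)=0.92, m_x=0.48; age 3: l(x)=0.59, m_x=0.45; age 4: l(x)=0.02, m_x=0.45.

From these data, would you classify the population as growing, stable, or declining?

declining

R0 = Σ lx·mx = 0 + 0 + 0.4416 + 0.2655 + 0.009 = 0.7161
R0 < 1, so the population is declining.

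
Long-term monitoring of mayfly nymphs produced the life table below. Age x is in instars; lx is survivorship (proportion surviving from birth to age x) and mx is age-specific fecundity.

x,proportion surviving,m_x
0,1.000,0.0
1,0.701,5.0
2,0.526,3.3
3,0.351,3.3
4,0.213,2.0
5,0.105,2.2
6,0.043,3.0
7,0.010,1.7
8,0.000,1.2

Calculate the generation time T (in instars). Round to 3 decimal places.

1.972

lx·mx: 0, 3.505, 1.7358, 1.1583, 0.426, 0.231, 0.129, 0.017, 0 → R0 = 7.2021
x·lx·mx: 0, 3.505, 3.4716, 3.4749, 1.704, 1.155, 0.774, 0.119, 0 → Σ = 14.2035
T = 14.2035 / 7.2021 = 1.972133… → 1.972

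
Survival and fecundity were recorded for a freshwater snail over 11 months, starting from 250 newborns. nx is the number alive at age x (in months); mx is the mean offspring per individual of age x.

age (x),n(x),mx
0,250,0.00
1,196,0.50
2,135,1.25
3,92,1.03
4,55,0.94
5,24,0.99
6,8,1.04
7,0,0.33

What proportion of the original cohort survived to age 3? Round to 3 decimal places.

l_3 = n_3/n_0 = 92/250 = 0.368 → 0.368

0.368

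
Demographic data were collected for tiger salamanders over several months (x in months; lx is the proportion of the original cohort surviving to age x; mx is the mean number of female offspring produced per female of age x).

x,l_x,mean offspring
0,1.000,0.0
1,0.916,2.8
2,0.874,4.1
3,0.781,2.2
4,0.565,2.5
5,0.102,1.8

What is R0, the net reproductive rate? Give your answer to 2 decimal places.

lx·mx by age: 0, 2.5648, 3.5834, 1.7182, 1.4125, 0.1836
R0 = Σ lx·mx = 9.4625 → 9.46

9.46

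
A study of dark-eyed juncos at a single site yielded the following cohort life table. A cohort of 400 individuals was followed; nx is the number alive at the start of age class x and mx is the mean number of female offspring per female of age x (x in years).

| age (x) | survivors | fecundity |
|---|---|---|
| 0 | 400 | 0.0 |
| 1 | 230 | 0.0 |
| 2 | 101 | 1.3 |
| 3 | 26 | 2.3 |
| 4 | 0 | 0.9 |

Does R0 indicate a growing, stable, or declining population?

declining

lx = nx/n0 = nx/400: 1, 0.575, 0.2525, 0.065, 0
R0 = Σ lx·mx = 0 + 0 + 0.32825 + 0.1495 + 0 = 0.47775
R0 < 1, so the population is declining.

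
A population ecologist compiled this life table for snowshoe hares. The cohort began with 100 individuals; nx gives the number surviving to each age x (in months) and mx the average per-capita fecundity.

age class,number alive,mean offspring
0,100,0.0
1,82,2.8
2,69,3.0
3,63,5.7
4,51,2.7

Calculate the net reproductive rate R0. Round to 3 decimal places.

lx = nx/n0 = nx/100: 1, 0.82, 0.69, 0.63, 0.51
lx·mx by age: 0, 2.296, 2.07, 3.591, 1.377
R0 = Σ lx·mx = 9.334 → 9.334

9.334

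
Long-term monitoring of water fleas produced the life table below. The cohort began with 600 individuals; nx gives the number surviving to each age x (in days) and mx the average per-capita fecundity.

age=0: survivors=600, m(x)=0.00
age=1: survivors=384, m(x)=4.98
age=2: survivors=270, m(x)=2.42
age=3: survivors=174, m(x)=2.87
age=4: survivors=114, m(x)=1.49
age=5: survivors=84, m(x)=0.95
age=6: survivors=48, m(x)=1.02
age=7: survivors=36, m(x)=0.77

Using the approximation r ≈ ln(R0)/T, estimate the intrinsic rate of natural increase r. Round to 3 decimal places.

lx = nx/n0 = nx/600: 1, 0.64, 0.45, 0.29, 0.19, 0.14, 0.08, 0.06
R0 = Σ lx·mx = 0 + 3.1872 + 1.089 + 0.8323 + 0.2831 + 0.133 + 0.0816 + 0.0462 = 5.6524
Σ x·lx·mx = 10.4725; T = 10.4725/5.6524 = 1.85275…
r ≈ ln(R0)/T = ln(5.6524)/1.85275… = 0.93487… → 0.935

0.935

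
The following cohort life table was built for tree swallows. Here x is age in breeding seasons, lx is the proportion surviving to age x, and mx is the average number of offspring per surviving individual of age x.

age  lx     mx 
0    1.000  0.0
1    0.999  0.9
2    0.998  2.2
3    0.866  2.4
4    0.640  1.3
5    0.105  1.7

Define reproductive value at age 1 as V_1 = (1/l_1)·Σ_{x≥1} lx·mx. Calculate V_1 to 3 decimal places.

lx·mx for x ≥ 1: 0.8991, 2.1956, 2.0784, 0.832, 0.1785 → sum = 6.1836
V_1 = 6.1836 / l_1 = 6.1836 / 0.999 = 6.18979… → 6.190

6.190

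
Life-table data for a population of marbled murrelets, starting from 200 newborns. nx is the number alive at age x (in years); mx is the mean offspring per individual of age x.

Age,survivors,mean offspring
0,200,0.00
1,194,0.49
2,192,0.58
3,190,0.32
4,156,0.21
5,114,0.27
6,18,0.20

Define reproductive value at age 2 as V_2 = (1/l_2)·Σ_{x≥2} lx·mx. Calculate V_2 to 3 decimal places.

lx = nx/n0 = nx/200: 1, 0.97, 0.96, 0.95, 0.78, 0.57, 0.09
lx·mx for x ≥ 2: 0.5568, 0.304, 0.1638, 0.1539, 0.018 → sum = 1.1965
V_2 = 1.1965 / l_2 = 1.1965 / 0.96 = 1.246354… → 1.246

1.246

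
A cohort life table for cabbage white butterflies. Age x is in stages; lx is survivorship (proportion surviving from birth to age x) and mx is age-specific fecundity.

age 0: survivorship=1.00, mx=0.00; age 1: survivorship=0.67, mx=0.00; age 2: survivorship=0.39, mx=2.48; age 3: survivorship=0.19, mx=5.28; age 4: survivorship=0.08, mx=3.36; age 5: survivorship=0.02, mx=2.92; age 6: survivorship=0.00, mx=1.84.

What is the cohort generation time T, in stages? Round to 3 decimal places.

2.747

lx·mx: 0, 0, 0.9672, 1.0032, 0.2688, 0.0584, 0 → R0 = 2.2976
x·lx·mx: 0, 0, 1.9344, 3.0096, 1.0752, 0.292, 0 → Σ = 6.3112
T = 6.3112 / 2.2976 = 2.746866… → 2.747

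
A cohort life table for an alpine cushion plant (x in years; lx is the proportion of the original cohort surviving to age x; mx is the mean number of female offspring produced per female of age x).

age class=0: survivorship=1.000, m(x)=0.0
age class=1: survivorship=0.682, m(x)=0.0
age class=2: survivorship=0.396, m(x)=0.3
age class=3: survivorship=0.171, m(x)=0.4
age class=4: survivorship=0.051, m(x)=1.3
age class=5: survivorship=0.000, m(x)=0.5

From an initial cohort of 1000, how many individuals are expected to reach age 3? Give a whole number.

Expected survivors = N0 · l_3 = 1000 × 0.171 = 171 → 171

171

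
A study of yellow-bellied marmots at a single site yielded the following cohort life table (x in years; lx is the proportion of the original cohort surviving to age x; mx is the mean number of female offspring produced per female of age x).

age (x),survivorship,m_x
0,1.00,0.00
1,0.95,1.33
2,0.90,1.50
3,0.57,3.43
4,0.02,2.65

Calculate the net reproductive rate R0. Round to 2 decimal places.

4.62

lx·mx by age: 0, 1.2635, 1.35, 1.9551, 0.053
R0 = Σ lx·mx = 4.6216 → 4.62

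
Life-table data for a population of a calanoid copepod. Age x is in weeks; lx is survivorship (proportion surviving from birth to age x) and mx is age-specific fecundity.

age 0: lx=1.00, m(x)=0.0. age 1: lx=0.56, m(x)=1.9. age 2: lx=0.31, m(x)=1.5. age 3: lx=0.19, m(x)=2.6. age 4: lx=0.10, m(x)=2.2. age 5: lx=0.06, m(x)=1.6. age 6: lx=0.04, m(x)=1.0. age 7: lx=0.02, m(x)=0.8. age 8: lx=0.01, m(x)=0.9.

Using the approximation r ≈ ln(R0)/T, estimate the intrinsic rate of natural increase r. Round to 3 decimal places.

R0 = Σ lx·mx = 0 + 1.064 + 0.465 + 0.494 + 0.22 + 0.096 + 0.04 + 0.016 + 0.009 = 2.404
Σ x·lx·mx = 5.26; T = 5.26/2.404 = 2.18802…
r ≈ ln(R0)/T = ln(2.404)/2.18802… = 0.40088… → 0.401

0.401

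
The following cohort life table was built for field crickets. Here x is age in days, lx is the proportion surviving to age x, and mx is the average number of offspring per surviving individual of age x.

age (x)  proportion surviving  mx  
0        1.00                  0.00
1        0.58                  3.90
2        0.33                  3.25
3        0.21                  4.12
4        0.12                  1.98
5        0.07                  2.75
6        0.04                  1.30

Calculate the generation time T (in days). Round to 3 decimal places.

lx·mx: 0, 2.262, 1.0725, 0.8652, 0.2376, 0.1925, 0.052 → R0 = 4.6818
x·lx·mx: 0, 2.262, 2.145, 2.5956, 0.9504, 0.9625, 0.312 → Σ = 9.2275
T = 9.2275 / 4.6818 = 1.97093… → 1.971

1.971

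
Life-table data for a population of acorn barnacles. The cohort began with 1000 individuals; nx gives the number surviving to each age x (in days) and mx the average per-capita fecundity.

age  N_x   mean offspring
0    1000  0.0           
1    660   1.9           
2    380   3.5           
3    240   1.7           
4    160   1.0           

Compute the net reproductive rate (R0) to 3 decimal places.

3.152

lx = nx/n0 = nx/1000: 1, 0.66, 0.38, 0.24, 0.16
lx·mx by age: 0, 1.254, 1.33, 0.408, 0.16
R0 = Σ lx·mx = 3.152 → 3.152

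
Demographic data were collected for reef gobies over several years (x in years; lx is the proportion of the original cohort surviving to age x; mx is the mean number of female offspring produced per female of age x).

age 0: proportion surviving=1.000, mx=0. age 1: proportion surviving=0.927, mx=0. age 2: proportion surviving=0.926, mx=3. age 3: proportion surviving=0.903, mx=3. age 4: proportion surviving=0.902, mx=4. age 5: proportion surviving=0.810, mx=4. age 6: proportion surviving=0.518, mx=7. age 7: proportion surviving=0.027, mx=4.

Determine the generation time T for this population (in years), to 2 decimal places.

lx·mx: 0, 0, 2.778, 2.709, 3.608, 3.24, 3.626, 0.108 → R0 = 16.069
x·lx·mx: 0, 0, 5.556, 8.127, 14.432, 16.2, 21.756, 0.756 → Σ = 66.827
T = 66.827 / 16.069 = 4.158753… → 4.16

4.16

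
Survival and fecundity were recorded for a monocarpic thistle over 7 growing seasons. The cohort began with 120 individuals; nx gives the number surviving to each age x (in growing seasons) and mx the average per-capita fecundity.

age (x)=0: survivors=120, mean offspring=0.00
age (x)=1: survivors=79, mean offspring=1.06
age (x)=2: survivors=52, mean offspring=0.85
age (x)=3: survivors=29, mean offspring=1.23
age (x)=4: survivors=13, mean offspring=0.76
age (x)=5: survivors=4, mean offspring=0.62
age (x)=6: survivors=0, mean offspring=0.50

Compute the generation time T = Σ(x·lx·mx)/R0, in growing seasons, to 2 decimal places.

1.88

lx = nx/n0 = nx/120: 1, 0.65833…, 0.43333…, 0.24167…, 0.10833…, 0.03333…, 0
lx·mx: 0, 0.697833…, 0.368333…, 0.29725…, 0.082333…, 0.020667…, 0 → R0 = 1.466417…
x·lx·mx: 0, 0.697833…, 0.736667…, 0.89175…, 0.329333…, 0.103333…, 0 → Σ = 2.758917…
T = 2.758917… / 1.466417… = 1.8814… → 1.88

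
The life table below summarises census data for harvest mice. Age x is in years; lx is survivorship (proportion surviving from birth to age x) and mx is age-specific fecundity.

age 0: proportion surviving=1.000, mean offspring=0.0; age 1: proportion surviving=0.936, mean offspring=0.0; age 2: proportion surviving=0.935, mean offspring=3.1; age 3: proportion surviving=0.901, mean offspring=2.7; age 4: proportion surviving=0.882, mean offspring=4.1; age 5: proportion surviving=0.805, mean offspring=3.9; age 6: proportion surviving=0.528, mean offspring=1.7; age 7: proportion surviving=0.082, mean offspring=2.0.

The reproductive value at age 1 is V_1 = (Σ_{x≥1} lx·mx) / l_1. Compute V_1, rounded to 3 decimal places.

14.048

lx·mx for x ≥ 1: 0, 2.8985, 2.4327, 3.6162, 3.1395, 0.8976, 0.164 → sum = 13.1485
V_1 = 13.1485 / l_1 = 13.1485 / 0.936 = 14.047543… → 14.048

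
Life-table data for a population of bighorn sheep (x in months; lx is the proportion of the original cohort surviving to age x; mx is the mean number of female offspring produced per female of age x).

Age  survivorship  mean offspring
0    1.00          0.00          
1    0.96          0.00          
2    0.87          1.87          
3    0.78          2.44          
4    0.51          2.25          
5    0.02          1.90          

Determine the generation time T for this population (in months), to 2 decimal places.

lx·mx: 0, 0, 1.6269, 1.9032, 1.1475, 0.038 → R0 = 4.7156
x·lx·mx: 0, 0, 3.2538, 5.7096, 4.59, 0.19 → Σ = 13.7434
T = 13.7434 / 4.7156 = 2.914454… → 2.91

2.91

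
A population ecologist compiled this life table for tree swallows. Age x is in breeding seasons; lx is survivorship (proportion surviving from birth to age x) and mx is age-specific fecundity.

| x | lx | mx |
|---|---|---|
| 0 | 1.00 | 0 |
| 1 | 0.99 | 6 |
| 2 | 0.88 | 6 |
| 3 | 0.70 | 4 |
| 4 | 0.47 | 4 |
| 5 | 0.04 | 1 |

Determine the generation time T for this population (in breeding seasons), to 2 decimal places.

2.05

lx·mx: 0, 5.94, 5.28, 2.8, 1.88, 0.04 → R0 = 15.94
x·lx·mx: 0, 5.94, 10.56, 8.4, 7.52, 0.2 → Σ = 32.62
T = 32.62 / 15.94 = 2.046424… → 2.05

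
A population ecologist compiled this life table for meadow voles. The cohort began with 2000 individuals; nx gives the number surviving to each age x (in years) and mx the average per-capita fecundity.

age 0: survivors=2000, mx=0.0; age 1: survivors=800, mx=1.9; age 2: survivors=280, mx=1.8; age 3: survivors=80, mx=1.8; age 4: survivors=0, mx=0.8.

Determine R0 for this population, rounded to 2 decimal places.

lx = nx/n0 = nx/2000: 1, 0.4, 0.14, 0.04, 0
lx·mx by age: 0, 0.76, 0.252, 0.072, 0
R0 = Σ lx·mx = 1.084 → 1.08

1.08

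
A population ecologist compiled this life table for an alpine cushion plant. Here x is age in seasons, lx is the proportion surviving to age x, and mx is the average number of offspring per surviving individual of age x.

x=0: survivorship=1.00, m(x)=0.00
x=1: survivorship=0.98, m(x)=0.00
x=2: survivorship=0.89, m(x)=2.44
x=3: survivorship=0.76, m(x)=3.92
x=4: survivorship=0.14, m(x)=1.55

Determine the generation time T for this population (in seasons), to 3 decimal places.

2.636

lx·mx: 0, 0, 2.1716, 2.9792, 0.217 → R0 = 5.3678
x·lx·mx: 0, 0, 4.3432, 8.9376, 0.868 → Σ = 14.1488
T = 14.1488 / 5.3678 = 2.635866… → 2.636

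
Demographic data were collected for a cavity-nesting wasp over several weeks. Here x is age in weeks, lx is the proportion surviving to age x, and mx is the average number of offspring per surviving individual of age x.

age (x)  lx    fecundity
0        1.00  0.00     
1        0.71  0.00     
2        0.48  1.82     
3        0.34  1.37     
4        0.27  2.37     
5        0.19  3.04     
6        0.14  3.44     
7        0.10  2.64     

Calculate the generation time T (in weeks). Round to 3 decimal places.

lx·mx: 0, 0, 0.8736, 0.4658, 0.6399, 0.5776, 0.4816, 0.264 → R0 = 3.3025
x·lx·mx: 0, 0, 1.7472, 1.3974, 2.5596, 2.888, 2.8896, 1.848 → Σ = 13.3298
T = 13.3298 / 3.3025 = 4.036276… → 4.036

4.036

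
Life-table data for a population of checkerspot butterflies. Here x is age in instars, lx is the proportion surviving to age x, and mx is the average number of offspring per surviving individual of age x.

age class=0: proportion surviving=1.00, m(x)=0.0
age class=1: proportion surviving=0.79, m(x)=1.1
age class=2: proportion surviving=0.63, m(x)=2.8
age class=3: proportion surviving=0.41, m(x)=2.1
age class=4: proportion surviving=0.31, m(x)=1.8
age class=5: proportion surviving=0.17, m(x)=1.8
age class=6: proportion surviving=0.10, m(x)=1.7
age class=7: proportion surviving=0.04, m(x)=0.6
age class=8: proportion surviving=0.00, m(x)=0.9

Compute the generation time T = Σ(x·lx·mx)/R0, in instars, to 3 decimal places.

2.621

lx·mx: 0, 0.869, 1.764, 0.861, 0.558, 0.306, 0.17, 0.024, 0 → R0 = 4.552
x·lx·mx: 0, 0.869, 3.528, 2.583, 2.232, 1.53, 1.02, 0.168, 0 → Σ = 11.93
T = 11.93 / 4.552 = 2.620826… → 2.621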